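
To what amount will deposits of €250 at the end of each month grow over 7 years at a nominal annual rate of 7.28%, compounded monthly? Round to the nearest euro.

€27,283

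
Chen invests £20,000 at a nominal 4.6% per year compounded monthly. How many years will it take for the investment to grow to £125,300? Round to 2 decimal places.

39.97 years

Periodic rate i = 0.046/12 = 0.00383333.
n = ln(125300/20000) / ln(1+0.00383333) = ln(6.26500) / 0.003826 = 479.6070 months
= 479.6070/12 years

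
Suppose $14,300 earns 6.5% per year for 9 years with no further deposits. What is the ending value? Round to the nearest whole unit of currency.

$25,205

14,300 × (1+0.065)^9 = 14,300 × 1.762570 = 25,204.7566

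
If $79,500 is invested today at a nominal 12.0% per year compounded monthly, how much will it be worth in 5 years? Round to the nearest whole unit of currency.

i = 0.12/12 = 0.01 per month; n = 5·12 = 60.
FV = 79,500 × (1 + 0.01)^60 = 144,427.3875

$144,427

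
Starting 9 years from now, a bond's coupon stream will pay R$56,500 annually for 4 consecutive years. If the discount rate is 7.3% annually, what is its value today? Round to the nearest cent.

R$108,182.73

PV at t=8 (ordinary 4-year annuity): 56500 × a(4|0.073) = 56500 × 3.364397 = 190,088.4343
Discount back 8 years: 190,088.4343 × (1+0.073)^(−8) = 190,088.4343 × 0.569118 = 108,182.7253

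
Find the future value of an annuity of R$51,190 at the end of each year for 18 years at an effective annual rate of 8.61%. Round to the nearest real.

Accumulation factor s(18|0.0861) = 39.748966; FV = 51190 × 39.748966 = 2,034,749.5859

R$2,034,750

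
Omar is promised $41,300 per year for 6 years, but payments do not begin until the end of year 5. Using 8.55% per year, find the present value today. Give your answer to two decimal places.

Value one period before first payment (t=4): 41300 × [1 − (1+0.0855)^(−6)] / 0.0855 = 41300 × 4.546748 = 187,780.6945
Discount back 4 years: 187,780.6945 × (1+0.0855)^(−4) = 187,780.6945 × 0.720246 = 135,248.2423

$135,248.24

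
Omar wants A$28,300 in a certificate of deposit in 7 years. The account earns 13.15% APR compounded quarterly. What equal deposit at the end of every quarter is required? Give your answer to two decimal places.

A$631.33

Periodic rate i = 0.1315/4 = 0.032875; n = 7 × 4 = 28 periods.
FV-annuity factor = 44.825715; PMT = 28300 / 44.825715 = 631.3340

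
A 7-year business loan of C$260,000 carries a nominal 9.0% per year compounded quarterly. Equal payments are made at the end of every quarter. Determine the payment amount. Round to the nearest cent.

i = 0.09/4 = 0.0225 per quarter; n = 7·4 = 28.
PMT = 260000 / ( [1 − (1+0.0225)^(−28)] / 0.0225 ) = 260000 / 20.607828 = 12,616.5651

C$12,616.57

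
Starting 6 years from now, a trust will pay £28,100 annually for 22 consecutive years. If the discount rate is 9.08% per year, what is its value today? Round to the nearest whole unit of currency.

PV at t=5 (ordinary 22-year annuity): 28100 × a(22|0.0908) = 28100 × 9.385715 = 263,738.5830
PV₀ = 263,738.5830 / (1+0.0908)^5 = 263,738.5830 / 1.544279 = 170,784.3307

£170,784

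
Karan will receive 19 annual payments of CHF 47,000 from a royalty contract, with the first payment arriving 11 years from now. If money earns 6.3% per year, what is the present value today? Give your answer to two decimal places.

CHF 278,121.06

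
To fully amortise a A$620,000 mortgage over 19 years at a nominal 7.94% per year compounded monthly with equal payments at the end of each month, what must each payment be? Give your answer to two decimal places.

A$5,275.10

i = 0.0794/12 = 0.00661667 per month; n = 19·12 = 228.
PMT = 620000 / ( [1 − (1+0.00661667)^(−228)] / 0.00661667 ) = 620000 / 117.533282 = 5,275.1016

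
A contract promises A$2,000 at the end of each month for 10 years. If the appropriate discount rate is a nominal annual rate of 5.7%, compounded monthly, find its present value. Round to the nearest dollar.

A$182,615

With 12 periods per year: i = 0.00475, n = 120.
Annuity factor a(120|0.00475) = 91.307554; PV = 2000 × 91.307554 = 182,615.1081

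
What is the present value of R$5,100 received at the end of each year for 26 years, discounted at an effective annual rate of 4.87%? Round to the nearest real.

PV = PMT · [1 − (1+i)^(−n)] / i = 5100 · 14.569875 = 74,306.3621

R$74,306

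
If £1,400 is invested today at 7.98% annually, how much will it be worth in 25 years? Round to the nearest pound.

£9,544

FV = 1,400 × (1 + 0.0798)^25 = 9,543.5755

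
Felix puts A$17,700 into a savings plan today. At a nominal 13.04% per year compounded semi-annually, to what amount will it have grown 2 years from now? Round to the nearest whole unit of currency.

A$22,788

Periodic rate i = 0.1304/2 = 0.0652; n = 2 × 2 = 4 periods.
17,700 × (1+0.0652)^4 = 17,700 × 1.287433 = 22,787.5638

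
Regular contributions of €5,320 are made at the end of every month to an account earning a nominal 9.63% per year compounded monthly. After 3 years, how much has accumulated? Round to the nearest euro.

€221,033

Periodic rate i = 0.0963/12 = 0.008025; n = 3 × 12 = 36 periods.
FV = 5320 × [(1+0.008025)^36 − 1] / 0.008025 = 5320 × 41.547644 = 221,033.4668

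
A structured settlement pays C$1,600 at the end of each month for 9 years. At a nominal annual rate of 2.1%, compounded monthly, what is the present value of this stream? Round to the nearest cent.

i = 0.021/12 = 0.00175 per month; n = 9·12 = 108.
PV = 1600 × [1 − (1+0.00175)^(−108)] / 0.00175 = 1600 × 98.329569 = 157,327.3109

C$157,327.31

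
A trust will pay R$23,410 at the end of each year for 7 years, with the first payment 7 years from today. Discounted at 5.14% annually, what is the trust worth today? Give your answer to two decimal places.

Value one period before first payment (t=6): 23410 × [1 − (1+0.0514)^(−7)] / 0.0514 = 23410 × 5.757130 = 134,774.4035
Discount back 6 years: 134,774.4035 × (1+0.0514)^(−6) = 134,774.4035 × 0.740273 = 99,769.9104

R$99,769.91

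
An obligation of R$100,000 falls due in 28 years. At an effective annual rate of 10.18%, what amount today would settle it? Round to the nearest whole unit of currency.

R$6,624

Discount factor = (1+0.1018)^(−28) = 0.066240; PV = 100,000 × 0.066240 = 6,624.0331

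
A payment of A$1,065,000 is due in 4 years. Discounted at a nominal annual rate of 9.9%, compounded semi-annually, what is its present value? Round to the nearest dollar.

Periodic rate i = 0.099/2 = 0.0495; n = 4 × 2 = 8 periods.
PV = FV·(1+i)^(−n) = 1,065,000 × 0.679423 = 723,585.8483

A$723,586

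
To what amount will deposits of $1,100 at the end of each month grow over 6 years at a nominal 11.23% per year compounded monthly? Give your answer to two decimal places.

$112,316.45

With 12 periods per year: i = 0.00935833, n = 72.
FV = 1100 × [(1+0.00935833)^72 − 1] / 0.00935833 = 1100 × 102.105859 = 112,316.4451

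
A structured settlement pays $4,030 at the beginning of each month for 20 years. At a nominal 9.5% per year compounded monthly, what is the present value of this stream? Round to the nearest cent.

i = 0.095/12 = 0.00791667 per month; n = 20·12 = 240.
PV = PMT · [1 − (1+i)^(−n)] / i × (1+i) = 4030 · 108.130345 = 435,765.2892
(Beginning-of-period payments → annuity-due factor ×(1+i).)

$435,765.29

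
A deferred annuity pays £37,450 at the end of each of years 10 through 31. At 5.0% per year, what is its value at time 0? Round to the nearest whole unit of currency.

£317,763

Value one period before first payment (t=9): 37450 × [1 − (1+0.05)^(−22)] / 0.05 = 37450 × 13.163003 = 492,954.4466
PV₀ = 492,954.4466 / (1+0.05)^9 = 492,954.4466 / 1.551328 = 317,762.8315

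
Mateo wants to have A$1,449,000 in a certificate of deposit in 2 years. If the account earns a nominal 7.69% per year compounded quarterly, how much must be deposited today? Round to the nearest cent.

i = 0.0769/4 = 0.019225 per quarter; n = 2·4 = 8.
PV = FV·(1+i)^(−n) = 1,449,000 × 0.858696 = 1,244,250.5574

A$1,244,250.56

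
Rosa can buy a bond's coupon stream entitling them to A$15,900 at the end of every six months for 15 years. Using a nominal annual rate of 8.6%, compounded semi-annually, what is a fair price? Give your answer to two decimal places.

A$265,199.29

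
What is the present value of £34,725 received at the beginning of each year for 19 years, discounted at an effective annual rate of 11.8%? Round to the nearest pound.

PV = 34725 × [1 − (1+0.118)^(−19)] / 0.118 × (1+i) = 34725 × 8.336515 = 289,485.4939
Payments are at the start of each period, so multiply by (1+i).

£289,485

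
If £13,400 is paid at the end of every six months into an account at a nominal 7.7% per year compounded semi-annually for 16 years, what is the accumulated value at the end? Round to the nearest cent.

£817,823.34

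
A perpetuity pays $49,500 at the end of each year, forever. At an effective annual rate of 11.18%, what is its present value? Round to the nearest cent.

$442,754.92

PV = PMT / i = 49500 / 0.1118 = 442,754.9195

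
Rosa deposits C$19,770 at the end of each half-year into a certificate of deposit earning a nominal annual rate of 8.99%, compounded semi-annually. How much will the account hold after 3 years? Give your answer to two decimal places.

With 2 periods per year: i = 0.04495, n = 6.
FV = 19770 × [(1+0.04495)^6 − 1] / 0.04495 = 19770 × 6.716047 = 132,776.2502

C$132,776.25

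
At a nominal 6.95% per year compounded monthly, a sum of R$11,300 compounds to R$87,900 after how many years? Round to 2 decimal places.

29.60 years

Periodic rate i = 0.0695/12 = 0.00579167.
(1+i)^n = 87900/11300 = 7.77876, so n = ln 7.77876 / ln 1.00579 = 355.2228 months
= 355.2228/12 years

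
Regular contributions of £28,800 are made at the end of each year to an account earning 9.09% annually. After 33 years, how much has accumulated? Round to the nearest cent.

Accumulation factor s(33|0.0909) = 183.239135; FV = 28800 × 183.239135 = 5,277,287.0826

£5,277,287.08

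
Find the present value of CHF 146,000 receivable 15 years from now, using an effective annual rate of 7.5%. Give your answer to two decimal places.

Discount factor = (1+0.075)^(−15) = 0.337966; PV = 146,000 × 0.337966 = 49,343.0388

CHF 49,343.04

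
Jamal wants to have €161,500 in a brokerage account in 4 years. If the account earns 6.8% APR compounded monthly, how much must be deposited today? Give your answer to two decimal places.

€123,133.97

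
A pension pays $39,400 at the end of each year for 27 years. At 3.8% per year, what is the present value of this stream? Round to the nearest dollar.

$658,065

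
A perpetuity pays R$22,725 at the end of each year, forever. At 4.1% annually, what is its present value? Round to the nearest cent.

R$554,268.29

PV = C/r = 22725/0.041 = 554,268.2927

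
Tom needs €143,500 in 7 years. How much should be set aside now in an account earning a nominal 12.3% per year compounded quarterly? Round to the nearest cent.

i = 0.123/4 = 0.03075 per quarter; n = 7·4 = 28.
PV = 143,500 / (1 + 0.03075)^28 = 143,500 / 2.335036 = 61,455.1501

€61,455.15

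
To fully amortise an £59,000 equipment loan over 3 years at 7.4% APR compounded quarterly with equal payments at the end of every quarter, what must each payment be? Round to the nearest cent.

£5,527.75

With 4 periods per year: i = 0.0185, n = 12.
Annuity-PV factor = 10.673422; PMT = 59000 / 10.673422 = 5,527.7490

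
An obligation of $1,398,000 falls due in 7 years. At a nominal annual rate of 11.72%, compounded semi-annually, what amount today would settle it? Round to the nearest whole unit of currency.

$629,884

Periodic rate i = 0.1172/2 = 0.0586; n = 7 × 2 = 14 periods.
PV = 1,398,000 / (1 + 0.0586)^14 = 1,398,000 / 2.219456 = 629,884.2023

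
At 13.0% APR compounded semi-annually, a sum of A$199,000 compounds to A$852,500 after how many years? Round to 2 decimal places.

11.55 years

Periodic rate i = 0.13/2 = 0.065.
n = ln(852500/199000) / ln(1+0.065) = ln(4.28392) / 0.062975 = 23.1024 half-years
= 23.1024/2 years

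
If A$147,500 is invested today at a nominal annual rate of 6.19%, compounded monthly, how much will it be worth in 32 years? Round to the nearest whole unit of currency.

i = 0.0619/12 = 0.00515833 per month; n = 32·12 = 384.
147,500 × (1+0.00515833)^384 = 147,500 × 7.211729 = 1,063,729.9841

A$1,063,730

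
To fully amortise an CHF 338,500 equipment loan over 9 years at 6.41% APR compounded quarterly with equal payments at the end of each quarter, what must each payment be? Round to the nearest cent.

CHF 12,447.46

Periodic rate i = 0.0641/4 = 0.016025; n = 9 × 4 = 36 periods.
Annuity-PV factor = 27.194300; PMT = 338500 / 27.194300 = 12,447.4613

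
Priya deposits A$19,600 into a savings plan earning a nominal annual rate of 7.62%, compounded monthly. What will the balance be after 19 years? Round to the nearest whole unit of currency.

i = 0.0762/12 = 0.00635 per month; n = 19·12 = 228.
FV = 19,600 × (1 + 0.00635)^228 = 82,992.6599

A$82,993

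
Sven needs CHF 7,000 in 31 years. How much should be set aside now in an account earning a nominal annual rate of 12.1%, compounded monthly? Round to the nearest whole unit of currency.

CHF 168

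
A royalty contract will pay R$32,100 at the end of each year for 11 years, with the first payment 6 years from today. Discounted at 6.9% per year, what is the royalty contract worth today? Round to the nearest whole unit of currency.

R$173,287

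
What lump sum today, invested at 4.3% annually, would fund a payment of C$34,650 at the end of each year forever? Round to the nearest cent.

C$805,813.95

PV = PMT / i = 34650 / 0.043 = 805,813.9535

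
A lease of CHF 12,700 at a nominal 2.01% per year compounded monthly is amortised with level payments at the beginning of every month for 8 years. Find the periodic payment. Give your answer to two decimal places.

i = 0.0201/12 = 0.001675 per month; n = 8·12 = 96.
PMT = 12700 / ( [1 − (1+0.001675)^(−96)] / 0.001675 × (1+i) ) = 12700 / 88.759233 = 143.0837

CHF 143.08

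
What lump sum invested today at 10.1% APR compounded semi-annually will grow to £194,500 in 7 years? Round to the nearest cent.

£97,583.15

i = 0.101/2 = 0.0505 per half-year; n = 7·2 = 14.
PV = 194,500 / (1 + 0.0505)^14 = 194,500 / 1.993172 = 97,583.1451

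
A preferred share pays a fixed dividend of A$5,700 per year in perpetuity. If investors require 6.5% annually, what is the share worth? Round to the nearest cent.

A$87,692.31

PV = C/r = 5700/0.065 = 87,692.3077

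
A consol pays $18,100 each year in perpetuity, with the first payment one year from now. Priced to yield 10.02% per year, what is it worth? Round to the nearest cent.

$180,638.72

PV = C/r = 18100/0.1002 = 180,638.7226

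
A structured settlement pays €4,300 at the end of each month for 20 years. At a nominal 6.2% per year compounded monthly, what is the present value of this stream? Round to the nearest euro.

€590,646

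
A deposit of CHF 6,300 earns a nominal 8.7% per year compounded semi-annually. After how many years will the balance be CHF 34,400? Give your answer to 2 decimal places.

19.93 years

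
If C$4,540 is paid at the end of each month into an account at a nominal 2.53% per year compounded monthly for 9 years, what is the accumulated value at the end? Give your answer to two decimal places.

Periodic rate i = 0.0253/12 = 0.00210833; n = 9 × 12 = 108 periods.
FV = 4540 × [(1+0.00210833)^108 − 1] / 0.00210833 = 4540 × 121.141946 = 549,984.4352

C$549,984.44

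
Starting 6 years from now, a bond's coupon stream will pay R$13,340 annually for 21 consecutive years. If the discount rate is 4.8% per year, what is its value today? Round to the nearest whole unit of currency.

Value one period before first payment (t=5): 13340 × [1 − (1+0.048)^(−21)] / 0.048 = 13340 × 13.049889 = 174,085.5185
PV₀ = 174,085.5185 / (1+0.048)^5 = 174,085.5185 / 1.264173 = 137,707.0681

R$137,707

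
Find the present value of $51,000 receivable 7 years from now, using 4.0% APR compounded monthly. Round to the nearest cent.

$38,562.92

With 12 periods per year: i = 0.00333333, n = 84.
PV = 51,000 / (1 + 0.00333333)^84 = 51,000 / 1.322514 = 38,562.9228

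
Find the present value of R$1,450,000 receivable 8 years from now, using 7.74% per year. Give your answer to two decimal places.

Discount factor = (1+0.0774)^(−8) = 0.550788; PV = 1,450,000 × 0.550788 = 798,642.1597

R$798,642.16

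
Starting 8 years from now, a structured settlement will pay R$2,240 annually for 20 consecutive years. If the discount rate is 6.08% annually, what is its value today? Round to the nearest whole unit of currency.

PV at t=7 (ordinary 20-year annuity): 2240 × a(20|0.0608) = 2240 × 11.395800 = 25,526.5930
PV₀ = 25,526.5930 / (1+0.0608)^7 = 25,526.5930 / 1.511592 = 16,887.2245

R$16,887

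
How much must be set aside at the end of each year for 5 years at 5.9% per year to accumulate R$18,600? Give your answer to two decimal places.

FV-annuity factor = 5.625849; PMT = 18600 / 5.625849 = 3,306.1676

R$3,306.17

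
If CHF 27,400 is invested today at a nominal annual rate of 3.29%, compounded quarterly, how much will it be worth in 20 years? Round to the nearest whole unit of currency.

Periodic rate i = 0.0329/4 = 0.008225; n = 20 × 4 = 80 periods.
27,400 × (1+0.008225)^80 = 27,400 × 1.925737 = 52,765.1922

CHF 52,765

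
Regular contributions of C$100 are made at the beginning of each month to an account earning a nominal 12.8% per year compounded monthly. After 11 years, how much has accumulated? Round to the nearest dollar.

C$28,969

With 12 periods per year: i = 0.0106667, n = 132.
Accumulation factor s(132|0.0106667) × (1+i) = 289.689138; FV = 100 × 289.689138 = 28,968.9138
(Beginning-of-period payments → annuity-due factor ×(1+i).)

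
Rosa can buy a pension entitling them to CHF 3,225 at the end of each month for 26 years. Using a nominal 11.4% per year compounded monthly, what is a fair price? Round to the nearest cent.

CHF 321,705.90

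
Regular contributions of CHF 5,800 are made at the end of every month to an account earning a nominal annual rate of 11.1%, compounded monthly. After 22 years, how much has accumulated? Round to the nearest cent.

CHF 6,500,820.39

i = 0.111/12 = 0.00925 per month; n = 22·12 = 264.
FV = PMT · [(1+i)^n − 1] / i = 5800 · 1120.831102 = 6,500,820.3934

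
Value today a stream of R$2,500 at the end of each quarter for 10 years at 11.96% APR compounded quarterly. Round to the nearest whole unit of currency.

R$57,880

i = 0.1196/4 = 0.0299 per quarter; n = 10·4 = 40.
Annuity factor a(40|0.0299) = 23.152183; PV = 2500 × 23.152183 = 57,880.4577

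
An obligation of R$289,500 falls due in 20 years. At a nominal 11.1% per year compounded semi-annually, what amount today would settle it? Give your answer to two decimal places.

With 2 periods per year: i = 0.0555, n = 40.
PV = FV·(1+i)^(−n) = 289,500 × 0.115258 = 33,367.1461

R$33,367.15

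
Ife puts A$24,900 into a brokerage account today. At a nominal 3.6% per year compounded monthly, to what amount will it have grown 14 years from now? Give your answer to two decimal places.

With 12 periods per year: i = 0.003, n = 168.
24,900 × (1+0.003)^168 = 24,900 × 1.654081 = 41,186.6145

A$41,186.61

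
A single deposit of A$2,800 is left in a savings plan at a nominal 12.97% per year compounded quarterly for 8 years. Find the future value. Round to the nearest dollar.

A$7,774

i = 0.1297/4 = 0.032425 per quarter; n = 8·4 = 32.
2,800 × (1+0.032425)^32 = 2,800 × 2.776338 = 7,773.7474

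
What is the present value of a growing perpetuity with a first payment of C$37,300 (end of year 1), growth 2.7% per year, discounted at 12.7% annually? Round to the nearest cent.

PV = PMT / (i − g) = 37300 / (0.127 − 0.027) = 37300 / 0.100000 = 373,000.0000

C$373,000.00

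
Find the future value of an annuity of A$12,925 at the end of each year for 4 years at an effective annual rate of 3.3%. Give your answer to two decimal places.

A$54,315.92

Accumulation factor s(4|0.033) = 4.202392; FV = 12925 × 4.202392 = 54,315.9158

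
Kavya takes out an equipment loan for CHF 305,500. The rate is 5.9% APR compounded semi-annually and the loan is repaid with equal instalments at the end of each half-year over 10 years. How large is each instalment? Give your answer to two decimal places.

CHF 20,439.59

i = 0.059/2 = 0.0295 per half-year; n = 10·2 = 20.
PMT = 305500 / ( [1 − (1+0.0295)^(−20)] / 0.0295 ) = 305500 / 14.946483 = 20,439.5907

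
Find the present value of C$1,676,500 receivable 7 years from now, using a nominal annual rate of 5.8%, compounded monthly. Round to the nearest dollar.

C$1,118,162

i = 0.058/12 = 0.00483333 per month; n = 7·12 = 84.
PV = 1,676,500 / (1 + 0.00483333)^84 = 1,676,500 / 1.499335 = 1,118,162.0421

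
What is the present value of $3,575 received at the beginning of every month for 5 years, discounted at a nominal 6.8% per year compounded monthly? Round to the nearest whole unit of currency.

Periodic rate i = 0.068/12 = 0.00566667; n = 5 × 12 = 60 periods.
PV = 3575 × [1 − (1+0.00566667)^(−60)] / 0.00566667 × (1+i) = 3575 × 51.031003 = 182,435.8368
(annuity-due: payments at period start, so ×(1+i).)

$182,436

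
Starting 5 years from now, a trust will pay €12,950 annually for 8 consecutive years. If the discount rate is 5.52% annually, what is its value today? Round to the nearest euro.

€66,115

PV at t=4 (ordinary 8-year annuity): 12950 × a(8|0.0552) = 12950 × 6.329502 = 81,967.0470
Discount back 4 years: 81,967.0470 × (1+0.0552)^(−4) = 81,967.0470 × 0.806605 = 66,115.0238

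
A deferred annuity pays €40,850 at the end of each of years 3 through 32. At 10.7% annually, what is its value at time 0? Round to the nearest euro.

€296,780

PV at t=2 (ordinary 30-year annuity): 40850 × a(30|0.107) = 40850 × 8.903015 = 363,688.1546
PV₀ = 363,688.1546 / (1+0.107)^2 = 363,688.1546 / 1.225449 = 296,779.5107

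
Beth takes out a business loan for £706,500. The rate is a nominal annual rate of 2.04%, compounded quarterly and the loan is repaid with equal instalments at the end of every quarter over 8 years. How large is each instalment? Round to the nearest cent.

Periodic rate i = 0.0204/4 = 0.0051; n = 8 × 4 = 32 periods.
PMT = 706500 / ( [1 − (1+0.0051)^(−32)] / 0.0051 ) = 706500 / 29.456145 = 23,984.8082

£23,984.81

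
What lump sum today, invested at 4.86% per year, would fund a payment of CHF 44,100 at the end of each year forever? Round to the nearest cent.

PV = PMT / i = 44100 / 0.0486 = 907,407.4074

CHF 907,407.41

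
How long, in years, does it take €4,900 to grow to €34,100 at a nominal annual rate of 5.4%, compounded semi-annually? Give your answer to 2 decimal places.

Periodic rate i = 0.054/2 = 0.027.
n = ln(34100/4900) / ln(1+0.027) = ln(6.95918) / 0.026642 = 72.8199 half-years
= 72.8199/2 years

36.41 years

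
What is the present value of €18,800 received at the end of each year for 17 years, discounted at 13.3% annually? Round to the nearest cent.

€124,433.49

PV = 18800 × [1 − (1+0.133)^(−17)] / 0.133 = 18800 × 6.618802 = 124,433.4855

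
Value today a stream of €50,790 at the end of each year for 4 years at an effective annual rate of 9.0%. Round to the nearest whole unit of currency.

€164,545

PV = PMT · [1 − (1+i)^(−n)] / i = 50790 · 3.239720 = 164,545.3726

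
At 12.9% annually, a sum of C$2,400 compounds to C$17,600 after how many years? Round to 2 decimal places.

(1+i)^n = 17600/2400 = 7.33333, so n = ln 7.33333 / ln 1.129 = 16.4213 years

16.42 years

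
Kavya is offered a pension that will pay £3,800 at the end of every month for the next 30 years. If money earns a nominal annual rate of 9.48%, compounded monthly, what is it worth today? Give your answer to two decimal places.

Periodic rate i = 0.0948/12 = 0.0079; n = 30 × 12 = 360 periods.
PV = PMT · [1 − (1+i)^(−n)] / i = 3800 · 119.133370 = 452,706.8062

£452,706.81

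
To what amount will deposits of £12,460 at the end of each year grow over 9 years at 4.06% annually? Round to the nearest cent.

£132,186.23

Accumulation factor s(9|0.0406) = 10.608846; FV = 12460 × 10.608846 = 132,186.2258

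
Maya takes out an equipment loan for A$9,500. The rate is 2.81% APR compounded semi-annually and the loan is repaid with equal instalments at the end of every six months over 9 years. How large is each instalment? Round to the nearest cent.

i = 0.0281/2 = 0.01405 per half-year; n = 9·2 = 18.
PMT = 9500 / ( [1 − (1+0.01405)^(−18)] / 0.01405 ) = 9500 / 15.806863 = 601.0048

A$601.00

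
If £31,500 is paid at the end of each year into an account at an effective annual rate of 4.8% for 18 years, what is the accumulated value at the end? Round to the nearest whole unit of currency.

£869,813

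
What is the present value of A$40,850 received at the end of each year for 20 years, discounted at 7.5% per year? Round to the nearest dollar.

A$416,445

PV = PMT · [1 − (1+i)^(−n)] / i = 40850 · 10.194491 = 416,444.9720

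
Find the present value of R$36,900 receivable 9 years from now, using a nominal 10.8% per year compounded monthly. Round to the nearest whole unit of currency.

R$14,021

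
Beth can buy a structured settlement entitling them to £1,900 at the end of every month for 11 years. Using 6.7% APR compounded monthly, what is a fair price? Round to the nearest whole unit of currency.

With 12 periods per year: i = 0.00558333, n = 132.
PV = PMT · [1 − (1+i)^(−n)] / i = 1900 · 93.218623 = 177,115.3839

£177,115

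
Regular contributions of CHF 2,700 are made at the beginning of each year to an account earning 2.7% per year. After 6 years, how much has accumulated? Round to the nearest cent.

FV = PMT · [(1+i)^n − 1] / i × (1+i) = 2700 · 6.593215 = 17,801.6809
(Beginning-of-period payments → annuity-due factor ×(1+i).)

CHF 17,801.68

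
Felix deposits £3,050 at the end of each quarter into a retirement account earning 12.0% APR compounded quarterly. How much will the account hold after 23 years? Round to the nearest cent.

With 4 periods per year: i = 0.03, n = 92.
FV = PMT · [(1+i)^n − 1] / i = 3050 · 472.378852 = 1,440,755.4983

£1,440,755.50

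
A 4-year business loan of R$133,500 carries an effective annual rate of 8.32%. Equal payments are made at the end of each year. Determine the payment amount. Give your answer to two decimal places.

R$40,593.90

PMT = 133500 / ( [1 − (1+0.0832)^(−4)] / 0.0832 ) = 133500 / 3.288671 = 40,593.9002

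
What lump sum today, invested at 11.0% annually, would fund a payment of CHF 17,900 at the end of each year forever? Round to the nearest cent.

CHF 162,727.27

PV = C/r = 17900/0.11 = 162,727.2727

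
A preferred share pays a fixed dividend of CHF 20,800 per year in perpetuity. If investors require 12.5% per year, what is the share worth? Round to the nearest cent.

CHF 166,400.00

PV = PMT / i = 20800 / 0.125 = 166,400.0000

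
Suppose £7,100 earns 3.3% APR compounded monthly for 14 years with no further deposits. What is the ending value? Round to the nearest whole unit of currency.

£11,262

i = 0.033/12 = 0.00275 per month; n = 14·12 = 168.
7,100 × (1+0.00275)^168 = 7,100 × 1.586239 = 11,262.2981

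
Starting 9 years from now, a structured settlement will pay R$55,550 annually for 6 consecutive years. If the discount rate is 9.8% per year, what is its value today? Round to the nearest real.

R$115,194

PV at t=8 (ordinary 6-year annuity): 55550 × a(6|0.098) = 55550 × 4.380906 = 243,359.3323
Discount back 8 years: 243,359.3323 × (1+0.098)^(−8) = 243,359.3323 × 0.473349 = 115,193.8476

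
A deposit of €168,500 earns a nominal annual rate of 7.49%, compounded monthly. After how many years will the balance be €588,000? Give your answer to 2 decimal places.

16.74 years

Periodic rate i = 0.0749/12 = 0.00624167.
n = ln(588000/168500) / ln(1+0.00624167) = ln(3.48961) / 0.006222 = 200.8578 months
= 200.8578/12 years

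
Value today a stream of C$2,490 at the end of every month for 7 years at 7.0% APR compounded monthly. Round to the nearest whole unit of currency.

With 12 periods per year: i = 0.00583333, n = 84.
PV = PMT · [1 − (1+i)^(−n)] / i = 2490 · 66.257285 = 164,980.6398

C$164,981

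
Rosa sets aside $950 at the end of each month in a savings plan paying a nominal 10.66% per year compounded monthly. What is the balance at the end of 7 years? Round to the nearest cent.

$117,853.47

Periodic rate i = 0.1066/12 = 0.00888333; n = 7 × 12 = 84 periods.
Accumulation factor s(84|0.00888333) = 124.056284; FV = 950 × 124.056284 = 117,853.4702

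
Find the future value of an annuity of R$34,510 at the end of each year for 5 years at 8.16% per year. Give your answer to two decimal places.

R$203,103.31

Accumulation factor s(5|0.0816) = 5.885347; FV = 34510 × 5.885347 = 203,103.3122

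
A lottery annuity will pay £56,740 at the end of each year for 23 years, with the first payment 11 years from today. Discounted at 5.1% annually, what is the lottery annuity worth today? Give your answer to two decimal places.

Value one period before first payment (t=10): 56740 × [1 − (1+0.051)^(−23)] / 0.051 = 56740 × 13.362341 = 758,179.2333
Discount back 10 years: 758,179.2333 × (1+0.051)^(−10) = 758,179.2333 × 0.608097 = 461,046.4948

£461,046.49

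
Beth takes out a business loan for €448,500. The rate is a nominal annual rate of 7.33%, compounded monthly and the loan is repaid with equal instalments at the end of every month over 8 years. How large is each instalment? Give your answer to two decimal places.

i = 0.0733/12 = 0.00610833 per month; n = 8·12 = 96.
Annuity-PV factor = 72.471542; PMT = 448500 / 72.471542 = 6,188.6361

€6,188.64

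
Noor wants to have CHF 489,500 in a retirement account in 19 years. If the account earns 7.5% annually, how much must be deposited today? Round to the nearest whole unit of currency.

PV = 489,500 / (1 + 0.075)^19 = 489,500 / 3.951489 = 123,877.3412

CHF 123,877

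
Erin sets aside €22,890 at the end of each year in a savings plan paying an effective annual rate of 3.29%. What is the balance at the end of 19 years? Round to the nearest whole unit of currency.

Accumulation factor s(19|0.0329) = 25.827521; FV = 22890 × 25.827521 = 591,191.9593

€591,192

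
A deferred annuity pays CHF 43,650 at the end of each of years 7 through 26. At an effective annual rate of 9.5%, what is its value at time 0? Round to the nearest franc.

CHF 223,148

PV at t=6 (ordinary 20-year annuity): 43650 × a(20|0.095) = 43650 × 8.812382 = 384,660.4794
Discount back 6 years: 384,660.4794 × (1+0.095)^(−6) = 384,660.4794 × 0.580117 = 223,147.9253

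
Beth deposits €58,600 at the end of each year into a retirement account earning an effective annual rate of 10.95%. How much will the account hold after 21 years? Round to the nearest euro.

€4,208,974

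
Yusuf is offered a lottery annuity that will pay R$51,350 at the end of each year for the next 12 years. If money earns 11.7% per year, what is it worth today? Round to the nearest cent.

R$322,552.25

PV = PMT · [1 − (1+i)^(−n)] / i = 51350 · 6.281446 = 322,552.2509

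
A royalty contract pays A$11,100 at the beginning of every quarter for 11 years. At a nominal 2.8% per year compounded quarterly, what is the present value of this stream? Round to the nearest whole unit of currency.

Periodic rate i = 0.028/4 = 0.007; n = 11 × 4 = 44 periods.
PV = PMT · [1 − (1+i)^(−n)] / i × (1+i) = 11100 · 38.020824 = 422,031.1460
(Beginning-of-period payments → annuity-due factor ×(1+i).)

A$422,031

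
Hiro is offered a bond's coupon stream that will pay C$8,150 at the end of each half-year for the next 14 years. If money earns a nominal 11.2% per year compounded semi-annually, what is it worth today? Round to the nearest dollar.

i = 0.112/2 = 0.056 per half-year; n = 14·2 = 28.
Annuity factor a(28|0.056) = 13.973652; PV = 8150 × 13.973652 = 113,885.2655

C$113,885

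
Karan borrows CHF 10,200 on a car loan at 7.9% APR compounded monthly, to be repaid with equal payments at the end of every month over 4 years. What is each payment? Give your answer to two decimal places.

i = 0.079/12 = 0.00658333 per month; n = 4·12 = 48.
Annuity-PV factor = 41.040779; PMT = 10200 / 41.040779 = 248.5333

CHF 248.53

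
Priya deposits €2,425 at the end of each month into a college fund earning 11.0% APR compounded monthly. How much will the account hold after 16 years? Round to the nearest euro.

€1,260,829

With 12 periods per year: i = 0.00916667, n = 192.
Accumulation factor s(192|0.00916667) = 519.929596; FV = 2425 × 519.929596 = 1,260,829.2710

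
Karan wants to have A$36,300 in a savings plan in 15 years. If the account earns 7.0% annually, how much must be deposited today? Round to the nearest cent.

A$13,156.79

PV = 36,300 / (1 + 0.07)^15 = 36,300 / 2.759032 = 13,156.7905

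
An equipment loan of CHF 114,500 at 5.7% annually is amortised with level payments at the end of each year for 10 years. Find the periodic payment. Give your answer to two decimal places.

CHF 15,336.52

Annuity-PV factor = 7.465838; PMT = 114500 / 7.465838 = 15,336.5228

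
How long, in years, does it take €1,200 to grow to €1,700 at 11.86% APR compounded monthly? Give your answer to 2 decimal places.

Periodic rate i = 0.1186/12 = 0.00988333.
(1+i)^n = 1700/1200 = 1.41667, so n = ln 1.41667 / ln 1.00988 = 35.4157 months
= 35.4157/12 years

2.95 years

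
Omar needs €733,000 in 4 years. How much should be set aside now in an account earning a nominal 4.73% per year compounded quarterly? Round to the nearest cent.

€607,319.86

With 4 periods per year: i = 0.011825, n = 16.
PV = 733,000 / (1 + 0.011825)^16 = 733,000 / 1.206942 = 607,319.8607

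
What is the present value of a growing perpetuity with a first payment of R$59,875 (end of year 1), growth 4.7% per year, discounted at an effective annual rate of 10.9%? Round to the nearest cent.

R$965,725.81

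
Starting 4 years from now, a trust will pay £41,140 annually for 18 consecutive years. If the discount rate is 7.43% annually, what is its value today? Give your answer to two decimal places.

£323,654.98

Value one period before first payment (t=3): 41140 × [1 − (1+0.0743)^(−18)] / 0.0743 = 41140 × 9.754269 = 401,290.6332
Discount back 3 years: 401,290.6332 × (1+0.0743)^(−3) = 401,290.6332 × 0.806535 = 323,654.9813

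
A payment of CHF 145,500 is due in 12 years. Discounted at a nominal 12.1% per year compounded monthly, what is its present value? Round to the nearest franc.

CHF 34,310

With 12 periods per year: i = 0.0100833, n = 144.
PV = 145,500 / (1 + 0.0100833)^144 = 145,500 / 4.240700 = 34,310.3736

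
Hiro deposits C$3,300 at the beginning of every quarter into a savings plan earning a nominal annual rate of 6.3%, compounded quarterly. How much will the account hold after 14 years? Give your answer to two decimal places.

C$297,778.47

i = 0.063/4 = 0.01575 per quarter; n = 14·4 = 56.
Accumulation factor s(56|0.01575) × (1+i) = 90.235900; FV = 3300 × 90.235900 = 297,778.4692
(annuity-due: payments at period start, so ×(1+i).)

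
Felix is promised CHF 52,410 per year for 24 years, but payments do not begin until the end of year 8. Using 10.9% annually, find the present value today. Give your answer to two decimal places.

CHF 213,601.00

Value one period before first payment (t=7): 52410 × [1 − (1+0.109)^(−24)] / 0.109 = 52410 × 8.408334 = 440,680.7720
PV₀ = 440,680.7720 / (1+0.109)^7 = 440,680.7720 / 2.063103 = 213,600.9985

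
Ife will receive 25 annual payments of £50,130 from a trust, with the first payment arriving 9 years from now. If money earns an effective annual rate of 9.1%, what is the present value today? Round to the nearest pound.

PV at t=8 (ordinary 25-year annuity): 50130 × a(25|0.091) = 50130 × 9.743522 = 488,442.7650
Discount back 8 years: 488,442.7650 × (1+0.091)^(−8) = 488,442.7650 × 0.498198 = 243,341.2173

£243,341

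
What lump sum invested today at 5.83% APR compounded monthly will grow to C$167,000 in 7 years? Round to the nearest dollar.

C$111,150

With 12 periods per year: i = 0.00485833, n = 84.
Discount factor = (1+0.00485833)^(−84) = 0.665570; PV = 167,000 × 0.665570 = 111,150.1462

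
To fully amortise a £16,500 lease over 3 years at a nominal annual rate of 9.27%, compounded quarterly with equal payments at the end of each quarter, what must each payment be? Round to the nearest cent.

With 4 periods per year: i = 0.023175, n = 12.
Annuity-PV factor = 10.372039; PMT = 16500 / 10.372039 = 1,590.8154

£1,590.82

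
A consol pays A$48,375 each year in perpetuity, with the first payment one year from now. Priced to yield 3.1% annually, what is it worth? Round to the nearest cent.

A$1,560,483.87

PV = C/r = 48375/0.031 = 1,560,483.8710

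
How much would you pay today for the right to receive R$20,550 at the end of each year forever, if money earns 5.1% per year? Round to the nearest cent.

PV = PMT / i = 20550 / 0.051 = 402,941.1765

R$402,941.18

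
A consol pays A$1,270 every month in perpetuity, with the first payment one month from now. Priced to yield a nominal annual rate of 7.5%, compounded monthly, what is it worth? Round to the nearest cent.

A$203,200.00

Periodic rate i = 0.075/12 = 0.00625.
PV = PMT / i = 1270 / 0.00625 = 203,200.0000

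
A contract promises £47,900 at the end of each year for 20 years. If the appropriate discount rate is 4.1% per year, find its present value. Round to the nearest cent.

£645,250.08

Annuity factor a(20|0.041) = 13.470774; PV = 47900 × 13.470774 = 645,250.0776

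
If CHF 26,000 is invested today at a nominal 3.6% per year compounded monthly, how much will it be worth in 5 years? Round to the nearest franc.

Periodic rate i = 0.036/12 = 0.003; n = 5 × 12 = 60 periods.
26,000 × (1+0.003)^60 = 26,000 × 1.196895 = 31,119.2649

CHF 31,119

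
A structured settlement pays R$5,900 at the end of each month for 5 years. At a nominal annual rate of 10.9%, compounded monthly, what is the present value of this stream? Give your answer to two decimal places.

R$271,982.33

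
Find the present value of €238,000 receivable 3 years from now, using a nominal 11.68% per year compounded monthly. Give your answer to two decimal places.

€167,932.98

i = 0.1168/12 = 0.00973333 per month; n = 3·12 = 36.
PV = FV·(1+i)^(−n) = 238,000 × 0.705601 = 167,932.9795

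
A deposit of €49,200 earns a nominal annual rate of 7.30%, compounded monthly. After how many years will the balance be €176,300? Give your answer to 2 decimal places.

Periodic rate i = 0.073/12 = 0.00608333.
n = ln(176300/49200) / ln(1+0.00608333) = ln(3.58333) / 0.006065 = 210.4392 months
= 210.4392/12 years

17.54 years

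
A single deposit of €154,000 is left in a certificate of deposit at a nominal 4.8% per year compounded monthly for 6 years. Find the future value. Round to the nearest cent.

€205,280.66

i = 0.048/12 = 0.004 per month; n = 6·12 = 72.
FV = PV·(1+i)^n = 154,000 × 1.332991 = 205,280.6637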